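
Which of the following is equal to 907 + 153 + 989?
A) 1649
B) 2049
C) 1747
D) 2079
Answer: B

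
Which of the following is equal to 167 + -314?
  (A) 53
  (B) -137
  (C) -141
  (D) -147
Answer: D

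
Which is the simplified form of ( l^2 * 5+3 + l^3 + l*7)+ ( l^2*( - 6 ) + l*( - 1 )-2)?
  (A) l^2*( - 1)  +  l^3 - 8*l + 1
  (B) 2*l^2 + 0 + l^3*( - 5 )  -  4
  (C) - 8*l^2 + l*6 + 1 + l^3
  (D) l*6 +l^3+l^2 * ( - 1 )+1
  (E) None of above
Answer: D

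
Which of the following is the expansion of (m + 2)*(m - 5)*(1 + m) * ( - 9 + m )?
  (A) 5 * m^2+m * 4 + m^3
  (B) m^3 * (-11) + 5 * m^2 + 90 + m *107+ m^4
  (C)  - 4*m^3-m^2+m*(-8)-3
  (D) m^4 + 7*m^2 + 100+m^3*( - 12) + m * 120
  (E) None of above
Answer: B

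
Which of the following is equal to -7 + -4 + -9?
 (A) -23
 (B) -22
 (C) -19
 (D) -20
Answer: D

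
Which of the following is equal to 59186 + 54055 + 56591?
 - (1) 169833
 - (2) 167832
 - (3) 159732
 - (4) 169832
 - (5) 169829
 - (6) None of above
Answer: 4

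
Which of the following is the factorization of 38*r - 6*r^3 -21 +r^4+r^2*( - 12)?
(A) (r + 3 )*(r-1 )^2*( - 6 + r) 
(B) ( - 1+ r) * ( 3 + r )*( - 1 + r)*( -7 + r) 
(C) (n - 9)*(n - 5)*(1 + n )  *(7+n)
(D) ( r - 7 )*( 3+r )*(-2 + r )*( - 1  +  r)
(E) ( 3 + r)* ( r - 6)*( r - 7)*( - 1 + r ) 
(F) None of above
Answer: B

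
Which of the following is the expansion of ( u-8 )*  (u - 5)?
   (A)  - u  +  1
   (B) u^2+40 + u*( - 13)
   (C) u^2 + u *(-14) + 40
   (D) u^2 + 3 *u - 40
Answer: B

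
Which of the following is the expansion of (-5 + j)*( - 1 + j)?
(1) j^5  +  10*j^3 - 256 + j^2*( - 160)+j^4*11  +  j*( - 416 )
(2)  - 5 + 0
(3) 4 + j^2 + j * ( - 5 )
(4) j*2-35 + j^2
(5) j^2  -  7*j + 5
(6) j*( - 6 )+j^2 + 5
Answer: 6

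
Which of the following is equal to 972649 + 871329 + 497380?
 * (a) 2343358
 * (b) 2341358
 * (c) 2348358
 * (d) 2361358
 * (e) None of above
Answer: b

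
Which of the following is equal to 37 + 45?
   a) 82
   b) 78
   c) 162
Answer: a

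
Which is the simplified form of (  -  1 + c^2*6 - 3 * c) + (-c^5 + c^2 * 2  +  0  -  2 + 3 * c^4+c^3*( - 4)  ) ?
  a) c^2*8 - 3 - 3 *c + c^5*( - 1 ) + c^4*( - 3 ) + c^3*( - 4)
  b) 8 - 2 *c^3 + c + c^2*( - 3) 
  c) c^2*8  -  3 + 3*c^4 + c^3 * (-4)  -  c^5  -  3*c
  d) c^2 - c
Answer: c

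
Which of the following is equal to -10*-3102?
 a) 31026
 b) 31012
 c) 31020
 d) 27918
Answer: c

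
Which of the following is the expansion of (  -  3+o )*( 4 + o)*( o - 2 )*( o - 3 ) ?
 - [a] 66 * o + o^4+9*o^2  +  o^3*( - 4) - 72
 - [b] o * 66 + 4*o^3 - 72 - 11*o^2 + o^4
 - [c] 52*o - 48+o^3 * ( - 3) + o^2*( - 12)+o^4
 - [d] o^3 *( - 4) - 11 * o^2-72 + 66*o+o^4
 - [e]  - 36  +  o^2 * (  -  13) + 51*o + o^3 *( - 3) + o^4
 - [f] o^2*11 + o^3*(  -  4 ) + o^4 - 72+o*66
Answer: d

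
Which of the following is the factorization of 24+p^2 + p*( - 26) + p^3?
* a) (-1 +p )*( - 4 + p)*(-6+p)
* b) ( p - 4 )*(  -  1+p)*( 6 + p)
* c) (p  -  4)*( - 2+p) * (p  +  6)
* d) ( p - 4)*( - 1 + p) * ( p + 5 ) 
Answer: b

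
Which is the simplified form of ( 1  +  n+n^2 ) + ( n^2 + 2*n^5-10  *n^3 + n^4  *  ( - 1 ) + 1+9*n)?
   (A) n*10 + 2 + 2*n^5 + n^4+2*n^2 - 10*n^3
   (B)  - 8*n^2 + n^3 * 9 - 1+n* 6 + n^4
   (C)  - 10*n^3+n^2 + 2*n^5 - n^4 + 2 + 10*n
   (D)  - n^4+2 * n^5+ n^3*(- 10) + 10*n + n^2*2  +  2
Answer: D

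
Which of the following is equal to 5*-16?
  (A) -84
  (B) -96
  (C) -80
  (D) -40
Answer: C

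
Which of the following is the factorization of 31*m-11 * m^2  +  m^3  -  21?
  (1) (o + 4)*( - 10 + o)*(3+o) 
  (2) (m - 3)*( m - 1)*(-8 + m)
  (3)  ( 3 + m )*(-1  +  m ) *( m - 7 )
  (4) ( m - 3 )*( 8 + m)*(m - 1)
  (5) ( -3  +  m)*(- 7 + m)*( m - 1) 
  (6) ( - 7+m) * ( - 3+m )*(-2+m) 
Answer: 5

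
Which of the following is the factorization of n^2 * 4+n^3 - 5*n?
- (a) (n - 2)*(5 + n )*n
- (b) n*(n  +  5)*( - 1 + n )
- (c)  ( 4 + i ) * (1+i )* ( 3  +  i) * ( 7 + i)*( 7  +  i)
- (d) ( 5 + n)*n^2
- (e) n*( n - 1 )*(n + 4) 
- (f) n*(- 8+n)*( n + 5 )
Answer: b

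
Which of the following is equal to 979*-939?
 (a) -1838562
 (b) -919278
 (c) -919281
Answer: c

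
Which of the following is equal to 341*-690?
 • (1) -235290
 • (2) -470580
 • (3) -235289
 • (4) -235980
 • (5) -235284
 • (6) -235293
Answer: 1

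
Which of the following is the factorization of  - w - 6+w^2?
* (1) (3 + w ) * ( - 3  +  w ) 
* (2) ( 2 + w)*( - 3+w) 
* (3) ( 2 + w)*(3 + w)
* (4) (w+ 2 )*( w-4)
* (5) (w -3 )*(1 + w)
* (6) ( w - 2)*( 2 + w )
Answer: 2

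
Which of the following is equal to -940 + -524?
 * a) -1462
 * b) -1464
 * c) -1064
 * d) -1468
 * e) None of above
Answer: b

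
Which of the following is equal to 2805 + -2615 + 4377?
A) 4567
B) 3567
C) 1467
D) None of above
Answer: A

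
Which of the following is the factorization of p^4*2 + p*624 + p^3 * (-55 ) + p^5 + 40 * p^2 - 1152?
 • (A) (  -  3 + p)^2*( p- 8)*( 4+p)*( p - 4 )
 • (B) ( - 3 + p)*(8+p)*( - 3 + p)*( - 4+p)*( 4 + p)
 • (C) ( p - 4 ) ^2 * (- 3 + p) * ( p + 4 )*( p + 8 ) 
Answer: B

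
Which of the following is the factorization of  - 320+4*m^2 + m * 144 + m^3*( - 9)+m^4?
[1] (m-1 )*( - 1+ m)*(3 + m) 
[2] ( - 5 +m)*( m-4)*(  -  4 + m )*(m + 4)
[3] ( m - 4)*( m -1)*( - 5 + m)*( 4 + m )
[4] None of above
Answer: 2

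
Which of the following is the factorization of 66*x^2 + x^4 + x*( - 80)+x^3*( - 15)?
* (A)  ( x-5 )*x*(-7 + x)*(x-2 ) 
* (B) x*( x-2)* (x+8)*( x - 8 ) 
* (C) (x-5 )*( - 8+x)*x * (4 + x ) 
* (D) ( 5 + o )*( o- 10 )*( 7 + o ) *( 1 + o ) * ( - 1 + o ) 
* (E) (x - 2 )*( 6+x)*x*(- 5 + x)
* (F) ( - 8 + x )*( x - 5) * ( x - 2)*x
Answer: F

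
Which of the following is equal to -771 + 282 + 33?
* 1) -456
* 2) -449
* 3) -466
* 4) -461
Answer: 1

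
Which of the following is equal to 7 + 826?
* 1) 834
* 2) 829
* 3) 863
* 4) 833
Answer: 4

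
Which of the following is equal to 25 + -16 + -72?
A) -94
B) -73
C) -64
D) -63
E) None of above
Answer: D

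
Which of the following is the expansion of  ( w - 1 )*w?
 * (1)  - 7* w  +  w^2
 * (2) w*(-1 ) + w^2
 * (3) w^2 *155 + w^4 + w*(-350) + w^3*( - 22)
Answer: 2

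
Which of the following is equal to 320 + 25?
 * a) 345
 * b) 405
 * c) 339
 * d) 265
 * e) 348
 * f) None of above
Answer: a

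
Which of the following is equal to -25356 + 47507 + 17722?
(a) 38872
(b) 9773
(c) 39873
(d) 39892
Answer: c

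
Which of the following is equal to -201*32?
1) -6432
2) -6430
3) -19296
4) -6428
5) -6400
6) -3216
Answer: 1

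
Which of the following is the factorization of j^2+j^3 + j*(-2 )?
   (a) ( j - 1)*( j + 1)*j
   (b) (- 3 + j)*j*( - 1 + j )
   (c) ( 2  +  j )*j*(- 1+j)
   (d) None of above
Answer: c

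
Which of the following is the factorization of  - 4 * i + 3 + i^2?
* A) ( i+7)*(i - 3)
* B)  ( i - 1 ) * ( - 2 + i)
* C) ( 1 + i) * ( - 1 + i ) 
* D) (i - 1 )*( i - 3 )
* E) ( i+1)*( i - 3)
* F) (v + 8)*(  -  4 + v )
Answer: D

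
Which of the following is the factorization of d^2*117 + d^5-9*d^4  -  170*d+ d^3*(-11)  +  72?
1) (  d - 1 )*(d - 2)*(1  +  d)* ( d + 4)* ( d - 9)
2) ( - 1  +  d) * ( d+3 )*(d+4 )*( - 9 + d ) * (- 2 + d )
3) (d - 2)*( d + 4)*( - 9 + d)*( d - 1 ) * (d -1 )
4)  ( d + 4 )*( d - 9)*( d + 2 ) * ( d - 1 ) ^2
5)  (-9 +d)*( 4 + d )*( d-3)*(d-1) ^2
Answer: 3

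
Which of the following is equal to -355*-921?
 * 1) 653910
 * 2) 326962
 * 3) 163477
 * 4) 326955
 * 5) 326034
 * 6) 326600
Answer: 4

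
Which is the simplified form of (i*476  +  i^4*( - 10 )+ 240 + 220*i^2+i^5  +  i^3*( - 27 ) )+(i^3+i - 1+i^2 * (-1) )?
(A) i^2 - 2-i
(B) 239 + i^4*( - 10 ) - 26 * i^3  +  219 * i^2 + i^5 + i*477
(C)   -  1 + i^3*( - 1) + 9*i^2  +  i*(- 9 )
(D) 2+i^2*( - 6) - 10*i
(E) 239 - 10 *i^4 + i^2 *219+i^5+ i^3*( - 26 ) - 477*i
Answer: B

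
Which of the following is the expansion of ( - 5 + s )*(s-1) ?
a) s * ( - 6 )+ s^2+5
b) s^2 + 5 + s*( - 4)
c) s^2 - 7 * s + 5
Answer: a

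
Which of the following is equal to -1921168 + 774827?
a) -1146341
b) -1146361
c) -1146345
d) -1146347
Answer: a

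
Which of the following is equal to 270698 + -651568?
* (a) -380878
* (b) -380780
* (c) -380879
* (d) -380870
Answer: d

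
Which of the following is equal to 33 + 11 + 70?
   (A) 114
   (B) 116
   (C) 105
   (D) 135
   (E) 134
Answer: A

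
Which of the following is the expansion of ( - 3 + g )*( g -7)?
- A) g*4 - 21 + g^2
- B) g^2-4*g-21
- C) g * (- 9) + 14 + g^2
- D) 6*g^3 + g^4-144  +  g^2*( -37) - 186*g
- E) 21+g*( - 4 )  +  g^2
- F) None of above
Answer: F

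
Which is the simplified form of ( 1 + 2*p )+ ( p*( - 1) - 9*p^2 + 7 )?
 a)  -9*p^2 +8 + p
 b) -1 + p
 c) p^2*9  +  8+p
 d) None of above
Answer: a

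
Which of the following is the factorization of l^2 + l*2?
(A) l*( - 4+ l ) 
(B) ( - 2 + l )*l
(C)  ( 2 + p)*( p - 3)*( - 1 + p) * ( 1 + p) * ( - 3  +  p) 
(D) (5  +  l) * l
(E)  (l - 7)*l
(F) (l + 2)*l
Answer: F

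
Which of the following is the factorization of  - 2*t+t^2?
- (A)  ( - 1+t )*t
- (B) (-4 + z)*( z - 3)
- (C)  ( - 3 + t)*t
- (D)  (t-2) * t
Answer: D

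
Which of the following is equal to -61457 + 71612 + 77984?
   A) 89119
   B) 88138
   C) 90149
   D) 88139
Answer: D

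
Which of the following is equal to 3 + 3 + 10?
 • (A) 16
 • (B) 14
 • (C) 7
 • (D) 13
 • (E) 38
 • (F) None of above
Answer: A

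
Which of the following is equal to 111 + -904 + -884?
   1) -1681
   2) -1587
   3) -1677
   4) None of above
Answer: 3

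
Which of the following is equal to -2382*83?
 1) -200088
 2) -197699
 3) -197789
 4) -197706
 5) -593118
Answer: 4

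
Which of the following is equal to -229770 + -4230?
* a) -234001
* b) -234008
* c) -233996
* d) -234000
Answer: d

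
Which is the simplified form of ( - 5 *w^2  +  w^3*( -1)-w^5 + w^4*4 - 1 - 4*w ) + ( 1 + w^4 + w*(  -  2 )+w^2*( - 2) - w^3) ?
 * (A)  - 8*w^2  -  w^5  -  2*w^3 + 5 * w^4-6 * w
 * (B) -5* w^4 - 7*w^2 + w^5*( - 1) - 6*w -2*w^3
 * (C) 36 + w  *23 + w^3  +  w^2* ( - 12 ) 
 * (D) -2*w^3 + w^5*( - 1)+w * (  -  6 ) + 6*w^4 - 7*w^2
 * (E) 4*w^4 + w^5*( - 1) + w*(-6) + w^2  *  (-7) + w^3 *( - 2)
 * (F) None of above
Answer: F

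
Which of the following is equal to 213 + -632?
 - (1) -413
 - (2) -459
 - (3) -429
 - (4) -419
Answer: 4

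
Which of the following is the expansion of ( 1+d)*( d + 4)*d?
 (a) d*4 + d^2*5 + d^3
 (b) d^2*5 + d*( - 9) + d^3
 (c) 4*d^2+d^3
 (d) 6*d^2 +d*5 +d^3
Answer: a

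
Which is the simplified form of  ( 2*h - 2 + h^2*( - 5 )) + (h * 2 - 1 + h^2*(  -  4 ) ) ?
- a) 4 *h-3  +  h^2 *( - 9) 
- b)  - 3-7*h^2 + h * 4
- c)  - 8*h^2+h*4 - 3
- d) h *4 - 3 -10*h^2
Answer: a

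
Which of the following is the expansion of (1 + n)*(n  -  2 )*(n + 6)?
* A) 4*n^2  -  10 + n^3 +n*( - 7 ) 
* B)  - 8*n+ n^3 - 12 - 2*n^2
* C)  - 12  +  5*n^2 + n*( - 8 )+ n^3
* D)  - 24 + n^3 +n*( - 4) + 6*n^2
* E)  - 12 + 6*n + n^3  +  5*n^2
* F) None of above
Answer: C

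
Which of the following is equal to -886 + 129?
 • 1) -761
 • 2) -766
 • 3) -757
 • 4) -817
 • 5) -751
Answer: 3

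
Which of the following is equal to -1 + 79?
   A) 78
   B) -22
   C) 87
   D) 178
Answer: A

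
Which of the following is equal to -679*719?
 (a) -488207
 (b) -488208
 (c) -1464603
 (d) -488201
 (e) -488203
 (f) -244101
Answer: d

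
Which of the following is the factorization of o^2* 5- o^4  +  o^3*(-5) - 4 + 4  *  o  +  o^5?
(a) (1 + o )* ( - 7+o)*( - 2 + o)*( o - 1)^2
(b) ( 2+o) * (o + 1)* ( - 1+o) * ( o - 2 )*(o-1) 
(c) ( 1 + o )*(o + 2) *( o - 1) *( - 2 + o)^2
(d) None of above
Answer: b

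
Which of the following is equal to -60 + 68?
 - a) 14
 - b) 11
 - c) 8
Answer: c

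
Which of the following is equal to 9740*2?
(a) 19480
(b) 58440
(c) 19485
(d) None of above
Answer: a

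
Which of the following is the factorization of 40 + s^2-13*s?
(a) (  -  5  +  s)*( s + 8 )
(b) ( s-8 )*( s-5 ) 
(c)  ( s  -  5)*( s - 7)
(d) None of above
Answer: b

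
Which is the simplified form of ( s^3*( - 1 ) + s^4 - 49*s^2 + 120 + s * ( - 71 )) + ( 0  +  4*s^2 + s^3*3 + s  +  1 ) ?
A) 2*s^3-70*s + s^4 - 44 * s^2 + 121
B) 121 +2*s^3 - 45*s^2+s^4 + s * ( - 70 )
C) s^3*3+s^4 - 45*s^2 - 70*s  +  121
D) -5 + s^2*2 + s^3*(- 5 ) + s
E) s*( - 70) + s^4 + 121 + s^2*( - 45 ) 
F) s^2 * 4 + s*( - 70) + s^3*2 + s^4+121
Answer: B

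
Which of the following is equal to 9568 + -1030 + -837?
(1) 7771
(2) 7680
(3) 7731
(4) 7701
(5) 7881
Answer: 4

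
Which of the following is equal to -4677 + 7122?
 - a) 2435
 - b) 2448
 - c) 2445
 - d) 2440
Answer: c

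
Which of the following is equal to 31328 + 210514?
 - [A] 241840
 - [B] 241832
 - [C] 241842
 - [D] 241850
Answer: C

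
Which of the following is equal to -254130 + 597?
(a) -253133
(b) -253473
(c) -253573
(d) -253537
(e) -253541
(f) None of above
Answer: f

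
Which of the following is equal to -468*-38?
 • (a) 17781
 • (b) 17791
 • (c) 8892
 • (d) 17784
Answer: d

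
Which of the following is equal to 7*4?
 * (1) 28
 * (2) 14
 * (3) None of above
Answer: 1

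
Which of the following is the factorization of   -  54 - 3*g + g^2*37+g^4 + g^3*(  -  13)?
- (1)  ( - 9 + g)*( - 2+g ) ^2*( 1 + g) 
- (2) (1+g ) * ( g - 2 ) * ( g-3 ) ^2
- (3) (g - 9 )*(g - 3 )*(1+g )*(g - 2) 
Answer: 3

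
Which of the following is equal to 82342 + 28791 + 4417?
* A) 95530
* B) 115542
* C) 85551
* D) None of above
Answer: D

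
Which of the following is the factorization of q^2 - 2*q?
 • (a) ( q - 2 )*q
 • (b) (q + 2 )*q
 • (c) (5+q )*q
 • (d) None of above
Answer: a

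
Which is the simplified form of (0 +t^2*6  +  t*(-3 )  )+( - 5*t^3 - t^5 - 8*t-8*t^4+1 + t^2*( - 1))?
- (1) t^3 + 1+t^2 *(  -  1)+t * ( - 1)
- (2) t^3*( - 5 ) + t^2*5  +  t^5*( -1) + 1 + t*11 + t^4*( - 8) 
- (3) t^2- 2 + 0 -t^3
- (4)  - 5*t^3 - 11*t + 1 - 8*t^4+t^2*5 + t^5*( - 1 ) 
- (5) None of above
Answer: 4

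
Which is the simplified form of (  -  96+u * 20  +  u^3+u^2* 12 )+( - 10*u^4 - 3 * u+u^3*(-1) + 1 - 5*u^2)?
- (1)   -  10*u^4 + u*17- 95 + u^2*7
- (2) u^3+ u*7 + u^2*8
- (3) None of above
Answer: 1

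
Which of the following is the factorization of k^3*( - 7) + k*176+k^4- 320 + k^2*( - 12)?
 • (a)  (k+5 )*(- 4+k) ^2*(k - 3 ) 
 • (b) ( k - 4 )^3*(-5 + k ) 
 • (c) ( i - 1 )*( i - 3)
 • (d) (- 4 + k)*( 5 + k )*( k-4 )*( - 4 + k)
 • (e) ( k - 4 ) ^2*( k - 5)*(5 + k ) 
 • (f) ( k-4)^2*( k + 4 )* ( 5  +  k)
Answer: d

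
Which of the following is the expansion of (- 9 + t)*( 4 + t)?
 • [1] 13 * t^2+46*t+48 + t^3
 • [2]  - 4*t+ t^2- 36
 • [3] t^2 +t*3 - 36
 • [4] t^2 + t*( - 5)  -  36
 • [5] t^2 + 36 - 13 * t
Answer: 4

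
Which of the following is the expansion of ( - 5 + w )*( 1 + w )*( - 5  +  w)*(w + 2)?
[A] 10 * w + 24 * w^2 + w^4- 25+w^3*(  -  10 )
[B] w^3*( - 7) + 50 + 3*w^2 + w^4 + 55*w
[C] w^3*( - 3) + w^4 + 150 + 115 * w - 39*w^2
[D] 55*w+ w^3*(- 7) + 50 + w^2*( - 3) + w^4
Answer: D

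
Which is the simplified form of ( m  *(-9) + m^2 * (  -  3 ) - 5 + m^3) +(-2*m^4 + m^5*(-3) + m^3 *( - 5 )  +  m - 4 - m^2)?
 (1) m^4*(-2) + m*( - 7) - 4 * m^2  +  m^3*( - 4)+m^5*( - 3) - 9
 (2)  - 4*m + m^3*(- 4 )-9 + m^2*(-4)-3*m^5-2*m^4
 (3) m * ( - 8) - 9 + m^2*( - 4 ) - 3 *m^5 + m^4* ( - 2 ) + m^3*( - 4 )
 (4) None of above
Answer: 3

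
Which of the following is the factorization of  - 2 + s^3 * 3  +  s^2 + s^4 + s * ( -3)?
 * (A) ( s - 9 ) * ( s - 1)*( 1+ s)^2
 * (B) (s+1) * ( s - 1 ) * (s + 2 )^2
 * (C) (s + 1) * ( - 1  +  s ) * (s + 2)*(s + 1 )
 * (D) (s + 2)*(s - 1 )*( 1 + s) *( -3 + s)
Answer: C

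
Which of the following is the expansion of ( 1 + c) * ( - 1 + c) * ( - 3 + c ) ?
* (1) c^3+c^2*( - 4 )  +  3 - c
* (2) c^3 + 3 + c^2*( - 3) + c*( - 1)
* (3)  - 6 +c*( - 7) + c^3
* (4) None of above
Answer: 2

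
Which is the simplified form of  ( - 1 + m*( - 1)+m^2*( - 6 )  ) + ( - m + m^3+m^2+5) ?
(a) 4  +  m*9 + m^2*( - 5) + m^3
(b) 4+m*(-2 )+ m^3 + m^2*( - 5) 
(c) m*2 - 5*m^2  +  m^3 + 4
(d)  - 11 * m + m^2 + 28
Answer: b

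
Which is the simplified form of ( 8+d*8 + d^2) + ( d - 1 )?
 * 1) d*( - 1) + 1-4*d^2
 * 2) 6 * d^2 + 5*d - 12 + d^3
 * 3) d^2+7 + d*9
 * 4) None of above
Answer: 3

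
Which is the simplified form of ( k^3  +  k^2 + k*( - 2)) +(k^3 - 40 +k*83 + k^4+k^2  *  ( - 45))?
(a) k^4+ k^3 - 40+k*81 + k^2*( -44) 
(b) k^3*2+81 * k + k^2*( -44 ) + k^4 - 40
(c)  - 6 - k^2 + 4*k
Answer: b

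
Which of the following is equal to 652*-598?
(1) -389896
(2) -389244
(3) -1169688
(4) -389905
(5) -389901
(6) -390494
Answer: 1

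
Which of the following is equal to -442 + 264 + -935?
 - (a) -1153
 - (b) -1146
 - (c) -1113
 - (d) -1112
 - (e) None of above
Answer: c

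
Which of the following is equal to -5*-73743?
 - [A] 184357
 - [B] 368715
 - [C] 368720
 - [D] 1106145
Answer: B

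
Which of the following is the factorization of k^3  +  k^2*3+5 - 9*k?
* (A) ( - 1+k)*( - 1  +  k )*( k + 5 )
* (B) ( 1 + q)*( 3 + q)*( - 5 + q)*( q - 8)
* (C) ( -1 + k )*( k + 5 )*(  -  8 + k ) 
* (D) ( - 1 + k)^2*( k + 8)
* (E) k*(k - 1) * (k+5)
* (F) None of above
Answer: A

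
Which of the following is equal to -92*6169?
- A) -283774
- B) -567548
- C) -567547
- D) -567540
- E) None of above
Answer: B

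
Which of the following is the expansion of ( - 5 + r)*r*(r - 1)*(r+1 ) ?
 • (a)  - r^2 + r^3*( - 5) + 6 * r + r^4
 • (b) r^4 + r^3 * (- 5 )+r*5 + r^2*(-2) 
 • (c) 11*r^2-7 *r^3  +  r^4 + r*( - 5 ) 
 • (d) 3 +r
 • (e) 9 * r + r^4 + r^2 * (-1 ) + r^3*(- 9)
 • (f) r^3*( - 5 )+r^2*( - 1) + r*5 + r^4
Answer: f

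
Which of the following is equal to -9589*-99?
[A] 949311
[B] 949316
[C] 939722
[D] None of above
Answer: A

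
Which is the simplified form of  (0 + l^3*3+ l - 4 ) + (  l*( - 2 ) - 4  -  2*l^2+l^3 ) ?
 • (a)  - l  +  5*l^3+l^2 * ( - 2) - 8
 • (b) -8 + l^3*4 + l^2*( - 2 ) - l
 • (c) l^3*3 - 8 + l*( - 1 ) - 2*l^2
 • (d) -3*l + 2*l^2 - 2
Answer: b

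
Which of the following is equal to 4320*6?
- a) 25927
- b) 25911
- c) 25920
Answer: c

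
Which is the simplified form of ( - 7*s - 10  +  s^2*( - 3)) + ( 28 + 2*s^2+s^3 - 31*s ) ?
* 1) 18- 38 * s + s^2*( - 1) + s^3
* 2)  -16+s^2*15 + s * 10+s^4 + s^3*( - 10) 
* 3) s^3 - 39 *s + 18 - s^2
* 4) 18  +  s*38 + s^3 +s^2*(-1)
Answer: 1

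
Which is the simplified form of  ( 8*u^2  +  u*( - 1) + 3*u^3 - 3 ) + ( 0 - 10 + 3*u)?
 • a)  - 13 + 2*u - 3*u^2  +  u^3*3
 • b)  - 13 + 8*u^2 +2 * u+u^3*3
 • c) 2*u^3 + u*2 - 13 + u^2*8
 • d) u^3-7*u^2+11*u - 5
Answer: b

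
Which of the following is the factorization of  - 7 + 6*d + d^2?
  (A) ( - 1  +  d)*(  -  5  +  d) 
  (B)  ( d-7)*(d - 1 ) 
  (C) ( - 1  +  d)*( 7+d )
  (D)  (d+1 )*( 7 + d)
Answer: C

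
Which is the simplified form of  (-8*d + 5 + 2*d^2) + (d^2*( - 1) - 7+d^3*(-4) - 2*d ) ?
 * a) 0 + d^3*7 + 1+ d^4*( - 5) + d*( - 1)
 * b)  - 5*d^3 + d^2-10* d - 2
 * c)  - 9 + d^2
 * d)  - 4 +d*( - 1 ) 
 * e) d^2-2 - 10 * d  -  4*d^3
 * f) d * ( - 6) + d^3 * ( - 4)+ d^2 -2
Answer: e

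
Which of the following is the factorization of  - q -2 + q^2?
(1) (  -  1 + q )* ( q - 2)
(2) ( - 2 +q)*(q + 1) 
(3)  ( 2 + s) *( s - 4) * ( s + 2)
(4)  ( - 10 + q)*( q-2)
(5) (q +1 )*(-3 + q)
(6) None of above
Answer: 2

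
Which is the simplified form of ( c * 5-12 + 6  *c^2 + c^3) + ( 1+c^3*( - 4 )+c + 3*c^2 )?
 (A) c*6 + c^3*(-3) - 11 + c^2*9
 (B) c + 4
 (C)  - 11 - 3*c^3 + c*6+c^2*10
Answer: A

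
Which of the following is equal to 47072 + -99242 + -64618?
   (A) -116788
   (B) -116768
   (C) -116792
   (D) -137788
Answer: A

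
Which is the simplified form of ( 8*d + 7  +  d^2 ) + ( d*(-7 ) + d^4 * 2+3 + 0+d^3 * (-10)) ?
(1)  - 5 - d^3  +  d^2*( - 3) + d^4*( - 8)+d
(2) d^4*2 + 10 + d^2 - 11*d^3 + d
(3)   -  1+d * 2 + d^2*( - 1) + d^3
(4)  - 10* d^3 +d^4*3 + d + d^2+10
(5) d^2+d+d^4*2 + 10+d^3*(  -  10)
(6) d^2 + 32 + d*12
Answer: 5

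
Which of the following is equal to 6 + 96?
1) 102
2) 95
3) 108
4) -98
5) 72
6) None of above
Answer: 1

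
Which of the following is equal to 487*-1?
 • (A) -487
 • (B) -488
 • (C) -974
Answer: A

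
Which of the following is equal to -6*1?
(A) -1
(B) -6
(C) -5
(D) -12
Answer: B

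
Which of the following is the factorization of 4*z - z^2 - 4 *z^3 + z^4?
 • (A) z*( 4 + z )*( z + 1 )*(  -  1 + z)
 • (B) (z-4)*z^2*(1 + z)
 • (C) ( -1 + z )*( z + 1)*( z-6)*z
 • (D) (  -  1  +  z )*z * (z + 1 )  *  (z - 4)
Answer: D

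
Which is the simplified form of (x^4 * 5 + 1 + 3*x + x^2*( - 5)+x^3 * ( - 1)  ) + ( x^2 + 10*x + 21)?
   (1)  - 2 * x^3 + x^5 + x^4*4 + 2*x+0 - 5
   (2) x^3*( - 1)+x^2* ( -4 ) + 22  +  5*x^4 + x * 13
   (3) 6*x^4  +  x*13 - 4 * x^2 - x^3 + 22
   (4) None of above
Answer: 2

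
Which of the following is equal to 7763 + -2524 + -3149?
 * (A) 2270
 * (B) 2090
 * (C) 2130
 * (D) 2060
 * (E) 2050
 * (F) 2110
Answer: B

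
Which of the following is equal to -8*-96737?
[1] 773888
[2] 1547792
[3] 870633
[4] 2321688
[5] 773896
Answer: 5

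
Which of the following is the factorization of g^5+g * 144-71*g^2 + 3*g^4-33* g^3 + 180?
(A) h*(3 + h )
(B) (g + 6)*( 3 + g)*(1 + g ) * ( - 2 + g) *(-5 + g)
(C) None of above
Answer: B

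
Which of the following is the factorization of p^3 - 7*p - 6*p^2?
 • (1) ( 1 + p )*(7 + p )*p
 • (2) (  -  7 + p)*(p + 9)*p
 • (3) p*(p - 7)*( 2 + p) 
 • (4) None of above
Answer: 4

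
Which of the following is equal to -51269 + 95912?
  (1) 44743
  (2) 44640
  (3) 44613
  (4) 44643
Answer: 4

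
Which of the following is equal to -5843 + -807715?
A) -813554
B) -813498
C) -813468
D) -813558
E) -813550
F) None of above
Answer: D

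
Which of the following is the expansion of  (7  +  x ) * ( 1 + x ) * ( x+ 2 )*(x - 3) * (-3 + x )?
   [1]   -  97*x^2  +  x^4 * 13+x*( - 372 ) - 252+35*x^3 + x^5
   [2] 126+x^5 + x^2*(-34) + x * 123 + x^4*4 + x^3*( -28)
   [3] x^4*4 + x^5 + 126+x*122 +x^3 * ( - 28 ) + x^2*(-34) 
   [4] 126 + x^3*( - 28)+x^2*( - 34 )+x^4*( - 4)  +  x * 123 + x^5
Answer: 2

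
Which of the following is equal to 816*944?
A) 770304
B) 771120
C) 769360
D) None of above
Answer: A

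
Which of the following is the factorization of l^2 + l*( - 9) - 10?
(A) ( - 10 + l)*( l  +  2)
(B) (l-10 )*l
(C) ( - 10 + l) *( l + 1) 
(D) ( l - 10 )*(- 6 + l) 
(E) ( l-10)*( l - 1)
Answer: C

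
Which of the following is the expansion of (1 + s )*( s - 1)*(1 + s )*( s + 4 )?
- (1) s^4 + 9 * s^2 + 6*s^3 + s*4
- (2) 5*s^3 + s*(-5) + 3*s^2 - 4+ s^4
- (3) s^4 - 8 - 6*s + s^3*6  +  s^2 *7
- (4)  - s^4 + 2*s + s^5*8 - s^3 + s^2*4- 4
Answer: 2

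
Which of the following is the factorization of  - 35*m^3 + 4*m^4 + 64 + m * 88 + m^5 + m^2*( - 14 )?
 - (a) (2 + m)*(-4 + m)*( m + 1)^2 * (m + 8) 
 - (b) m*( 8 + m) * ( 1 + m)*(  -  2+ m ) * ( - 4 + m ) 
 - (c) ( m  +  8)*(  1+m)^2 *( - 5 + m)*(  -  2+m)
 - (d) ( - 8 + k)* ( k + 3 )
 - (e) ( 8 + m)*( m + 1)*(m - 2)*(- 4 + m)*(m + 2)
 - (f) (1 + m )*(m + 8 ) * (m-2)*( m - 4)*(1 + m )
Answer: f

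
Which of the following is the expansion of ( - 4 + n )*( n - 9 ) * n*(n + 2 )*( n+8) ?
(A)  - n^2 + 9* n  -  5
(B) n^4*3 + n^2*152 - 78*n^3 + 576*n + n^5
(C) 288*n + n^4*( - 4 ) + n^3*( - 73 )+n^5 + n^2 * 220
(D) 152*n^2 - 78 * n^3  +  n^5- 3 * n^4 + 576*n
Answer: D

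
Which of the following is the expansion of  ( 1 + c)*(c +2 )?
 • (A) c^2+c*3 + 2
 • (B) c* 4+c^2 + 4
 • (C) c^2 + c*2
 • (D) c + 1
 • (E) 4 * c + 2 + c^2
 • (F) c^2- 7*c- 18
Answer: A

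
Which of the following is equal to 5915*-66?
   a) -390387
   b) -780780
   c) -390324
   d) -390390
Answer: d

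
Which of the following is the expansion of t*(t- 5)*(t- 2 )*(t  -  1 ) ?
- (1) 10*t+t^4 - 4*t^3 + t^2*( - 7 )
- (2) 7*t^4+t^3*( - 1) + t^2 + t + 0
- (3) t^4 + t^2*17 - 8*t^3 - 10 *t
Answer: 3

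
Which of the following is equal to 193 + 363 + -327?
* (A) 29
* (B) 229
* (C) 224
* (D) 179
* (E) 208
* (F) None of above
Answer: B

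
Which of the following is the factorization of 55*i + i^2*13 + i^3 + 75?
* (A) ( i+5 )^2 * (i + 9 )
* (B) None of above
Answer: B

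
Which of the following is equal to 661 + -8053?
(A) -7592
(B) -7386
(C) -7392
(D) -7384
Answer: C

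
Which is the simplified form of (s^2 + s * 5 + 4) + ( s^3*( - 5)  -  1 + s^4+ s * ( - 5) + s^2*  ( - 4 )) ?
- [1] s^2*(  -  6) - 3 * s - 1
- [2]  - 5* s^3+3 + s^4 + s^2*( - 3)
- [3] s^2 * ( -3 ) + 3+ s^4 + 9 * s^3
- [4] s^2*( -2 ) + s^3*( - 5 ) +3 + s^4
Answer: 2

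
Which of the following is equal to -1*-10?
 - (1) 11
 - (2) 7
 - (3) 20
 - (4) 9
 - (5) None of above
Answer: 5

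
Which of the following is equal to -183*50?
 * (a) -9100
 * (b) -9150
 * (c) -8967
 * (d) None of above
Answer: b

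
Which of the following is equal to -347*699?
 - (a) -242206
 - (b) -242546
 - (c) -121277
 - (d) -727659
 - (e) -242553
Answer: e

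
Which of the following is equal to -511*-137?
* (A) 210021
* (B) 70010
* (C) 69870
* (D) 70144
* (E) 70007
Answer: E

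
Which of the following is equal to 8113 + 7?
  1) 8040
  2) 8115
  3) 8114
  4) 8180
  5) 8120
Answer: 5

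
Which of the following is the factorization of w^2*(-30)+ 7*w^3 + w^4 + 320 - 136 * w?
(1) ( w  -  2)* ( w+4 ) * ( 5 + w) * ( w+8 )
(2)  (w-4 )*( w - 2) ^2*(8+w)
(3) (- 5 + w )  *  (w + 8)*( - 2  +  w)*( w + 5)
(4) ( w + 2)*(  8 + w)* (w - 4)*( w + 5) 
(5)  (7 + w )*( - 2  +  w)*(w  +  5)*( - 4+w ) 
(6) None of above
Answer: 6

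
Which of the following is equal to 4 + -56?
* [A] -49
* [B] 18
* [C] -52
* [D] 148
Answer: C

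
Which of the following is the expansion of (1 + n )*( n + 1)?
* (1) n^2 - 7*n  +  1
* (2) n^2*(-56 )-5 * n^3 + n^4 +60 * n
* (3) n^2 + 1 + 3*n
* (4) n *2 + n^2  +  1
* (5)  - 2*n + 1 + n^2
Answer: 4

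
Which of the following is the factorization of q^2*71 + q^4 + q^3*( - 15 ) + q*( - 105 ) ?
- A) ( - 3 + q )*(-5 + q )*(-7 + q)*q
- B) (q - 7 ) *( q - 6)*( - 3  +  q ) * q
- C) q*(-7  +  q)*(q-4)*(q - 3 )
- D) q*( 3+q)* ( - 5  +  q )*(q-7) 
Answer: A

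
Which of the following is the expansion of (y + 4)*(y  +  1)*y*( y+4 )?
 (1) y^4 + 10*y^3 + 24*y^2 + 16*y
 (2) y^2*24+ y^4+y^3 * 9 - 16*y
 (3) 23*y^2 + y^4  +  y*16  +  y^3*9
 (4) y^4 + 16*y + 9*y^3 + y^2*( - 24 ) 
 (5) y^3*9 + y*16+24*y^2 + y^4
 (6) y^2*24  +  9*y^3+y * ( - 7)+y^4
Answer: 5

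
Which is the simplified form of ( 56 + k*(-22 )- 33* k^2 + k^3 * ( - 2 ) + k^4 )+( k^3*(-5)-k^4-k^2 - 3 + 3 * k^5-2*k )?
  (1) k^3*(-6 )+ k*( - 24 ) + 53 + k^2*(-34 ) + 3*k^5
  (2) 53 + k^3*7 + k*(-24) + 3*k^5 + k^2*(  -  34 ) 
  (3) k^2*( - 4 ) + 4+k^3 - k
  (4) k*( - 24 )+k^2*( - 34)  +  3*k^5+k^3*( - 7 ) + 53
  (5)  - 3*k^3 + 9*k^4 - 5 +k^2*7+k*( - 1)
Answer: 4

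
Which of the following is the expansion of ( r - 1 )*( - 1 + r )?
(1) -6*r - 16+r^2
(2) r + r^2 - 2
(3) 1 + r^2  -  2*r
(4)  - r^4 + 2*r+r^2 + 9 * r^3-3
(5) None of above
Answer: 3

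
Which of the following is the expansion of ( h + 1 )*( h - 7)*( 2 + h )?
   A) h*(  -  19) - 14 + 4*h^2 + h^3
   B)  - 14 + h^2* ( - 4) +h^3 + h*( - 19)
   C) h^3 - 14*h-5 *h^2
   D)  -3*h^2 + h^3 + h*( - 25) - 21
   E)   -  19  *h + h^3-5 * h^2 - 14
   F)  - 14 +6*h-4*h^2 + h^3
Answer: B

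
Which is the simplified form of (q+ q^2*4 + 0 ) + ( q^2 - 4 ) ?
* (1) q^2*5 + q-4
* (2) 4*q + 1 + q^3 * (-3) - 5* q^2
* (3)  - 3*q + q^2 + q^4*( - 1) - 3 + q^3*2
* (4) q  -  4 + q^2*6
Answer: 1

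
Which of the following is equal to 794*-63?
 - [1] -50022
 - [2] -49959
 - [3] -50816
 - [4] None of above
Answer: 1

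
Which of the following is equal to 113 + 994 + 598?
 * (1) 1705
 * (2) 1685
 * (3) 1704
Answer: 1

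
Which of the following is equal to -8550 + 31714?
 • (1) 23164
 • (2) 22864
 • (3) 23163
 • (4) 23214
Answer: 1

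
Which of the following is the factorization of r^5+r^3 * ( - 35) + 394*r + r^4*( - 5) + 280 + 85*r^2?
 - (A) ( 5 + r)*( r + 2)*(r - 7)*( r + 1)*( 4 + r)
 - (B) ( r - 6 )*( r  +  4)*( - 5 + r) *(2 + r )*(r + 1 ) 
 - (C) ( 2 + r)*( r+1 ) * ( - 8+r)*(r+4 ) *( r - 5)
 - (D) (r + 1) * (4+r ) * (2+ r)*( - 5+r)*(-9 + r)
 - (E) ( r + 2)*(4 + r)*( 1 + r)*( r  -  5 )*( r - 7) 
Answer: E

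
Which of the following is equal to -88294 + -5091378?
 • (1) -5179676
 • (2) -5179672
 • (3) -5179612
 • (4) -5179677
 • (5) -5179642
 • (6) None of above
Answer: 2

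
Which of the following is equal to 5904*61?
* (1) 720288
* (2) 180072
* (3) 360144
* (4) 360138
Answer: 3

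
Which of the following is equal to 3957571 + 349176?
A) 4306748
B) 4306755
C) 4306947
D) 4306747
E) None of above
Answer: D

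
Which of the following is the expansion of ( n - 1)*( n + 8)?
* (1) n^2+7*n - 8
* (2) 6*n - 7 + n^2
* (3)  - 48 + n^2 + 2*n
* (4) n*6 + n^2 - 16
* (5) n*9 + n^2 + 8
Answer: 1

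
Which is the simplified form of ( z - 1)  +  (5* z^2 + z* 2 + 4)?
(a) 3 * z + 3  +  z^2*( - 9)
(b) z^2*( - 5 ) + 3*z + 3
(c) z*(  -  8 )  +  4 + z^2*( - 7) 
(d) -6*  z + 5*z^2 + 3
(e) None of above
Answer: e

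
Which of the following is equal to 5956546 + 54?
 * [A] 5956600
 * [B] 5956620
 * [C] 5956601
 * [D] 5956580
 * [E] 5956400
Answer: A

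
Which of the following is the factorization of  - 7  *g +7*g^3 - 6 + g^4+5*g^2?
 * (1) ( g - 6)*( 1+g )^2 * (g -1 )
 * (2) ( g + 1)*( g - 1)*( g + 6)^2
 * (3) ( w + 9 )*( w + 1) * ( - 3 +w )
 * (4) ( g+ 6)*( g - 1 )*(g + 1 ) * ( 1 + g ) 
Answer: 4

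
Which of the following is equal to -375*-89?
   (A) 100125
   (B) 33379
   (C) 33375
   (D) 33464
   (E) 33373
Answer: C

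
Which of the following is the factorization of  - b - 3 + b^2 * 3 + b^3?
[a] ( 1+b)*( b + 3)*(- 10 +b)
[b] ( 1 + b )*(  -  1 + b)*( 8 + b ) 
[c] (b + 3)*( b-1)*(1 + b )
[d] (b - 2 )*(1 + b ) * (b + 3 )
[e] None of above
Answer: c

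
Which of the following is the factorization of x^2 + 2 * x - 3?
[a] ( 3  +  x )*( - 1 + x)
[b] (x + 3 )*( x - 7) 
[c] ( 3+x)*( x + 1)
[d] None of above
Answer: a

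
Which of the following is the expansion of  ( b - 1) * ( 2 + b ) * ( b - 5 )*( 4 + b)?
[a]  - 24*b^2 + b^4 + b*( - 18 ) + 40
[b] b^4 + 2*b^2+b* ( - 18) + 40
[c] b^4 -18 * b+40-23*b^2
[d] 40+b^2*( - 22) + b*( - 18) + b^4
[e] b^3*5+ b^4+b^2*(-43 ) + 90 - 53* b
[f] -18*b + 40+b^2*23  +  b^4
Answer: c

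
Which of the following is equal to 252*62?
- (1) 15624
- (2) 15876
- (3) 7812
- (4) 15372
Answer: 1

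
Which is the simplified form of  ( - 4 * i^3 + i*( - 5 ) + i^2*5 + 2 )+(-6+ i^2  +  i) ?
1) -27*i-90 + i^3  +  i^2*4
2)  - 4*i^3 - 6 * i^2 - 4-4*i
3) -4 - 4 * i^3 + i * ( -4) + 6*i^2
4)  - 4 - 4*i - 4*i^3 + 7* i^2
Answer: 3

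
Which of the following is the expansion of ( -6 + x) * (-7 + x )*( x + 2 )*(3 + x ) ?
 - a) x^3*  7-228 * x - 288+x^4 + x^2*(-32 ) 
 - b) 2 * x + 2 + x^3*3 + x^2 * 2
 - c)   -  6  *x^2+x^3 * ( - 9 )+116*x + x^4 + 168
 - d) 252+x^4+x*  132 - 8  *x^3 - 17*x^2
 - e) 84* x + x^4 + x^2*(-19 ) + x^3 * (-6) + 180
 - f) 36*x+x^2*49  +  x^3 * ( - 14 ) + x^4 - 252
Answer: d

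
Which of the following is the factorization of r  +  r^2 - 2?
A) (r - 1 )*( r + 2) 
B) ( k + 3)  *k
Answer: A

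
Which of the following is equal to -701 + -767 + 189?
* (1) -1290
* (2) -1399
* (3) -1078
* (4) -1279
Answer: 4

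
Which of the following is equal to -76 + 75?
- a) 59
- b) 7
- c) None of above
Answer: c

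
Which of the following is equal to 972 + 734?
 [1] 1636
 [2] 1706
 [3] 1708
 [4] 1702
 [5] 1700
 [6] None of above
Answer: 2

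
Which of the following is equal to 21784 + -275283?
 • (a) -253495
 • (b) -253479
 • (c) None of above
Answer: c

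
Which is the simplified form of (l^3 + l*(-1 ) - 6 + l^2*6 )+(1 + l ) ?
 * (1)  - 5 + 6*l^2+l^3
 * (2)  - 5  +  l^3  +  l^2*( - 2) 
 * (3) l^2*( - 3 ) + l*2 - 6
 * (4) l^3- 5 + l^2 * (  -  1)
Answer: 1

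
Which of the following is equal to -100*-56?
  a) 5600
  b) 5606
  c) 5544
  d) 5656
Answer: a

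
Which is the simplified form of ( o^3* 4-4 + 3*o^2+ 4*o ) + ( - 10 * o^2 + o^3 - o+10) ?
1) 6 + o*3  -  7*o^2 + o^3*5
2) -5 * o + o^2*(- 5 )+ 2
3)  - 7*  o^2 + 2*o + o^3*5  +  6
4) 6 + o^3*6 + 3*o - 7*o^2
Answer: 1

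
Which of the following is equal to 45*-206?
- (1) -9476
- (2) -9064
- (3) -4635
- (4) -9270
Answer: 4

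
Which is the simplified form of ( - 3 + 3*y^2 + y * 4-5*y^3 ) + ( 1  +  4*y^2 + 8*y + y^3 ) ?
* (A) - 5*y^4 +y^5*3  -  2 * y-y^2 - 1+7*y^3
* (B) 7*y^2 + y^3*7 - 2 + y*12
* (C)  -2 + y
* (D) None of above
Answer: D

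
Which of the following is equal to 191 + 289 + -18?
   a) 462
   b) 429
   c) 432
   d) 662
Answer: a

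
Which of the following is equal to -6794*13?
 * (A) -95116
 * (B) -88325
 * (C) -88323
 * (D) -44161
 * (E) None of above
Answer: E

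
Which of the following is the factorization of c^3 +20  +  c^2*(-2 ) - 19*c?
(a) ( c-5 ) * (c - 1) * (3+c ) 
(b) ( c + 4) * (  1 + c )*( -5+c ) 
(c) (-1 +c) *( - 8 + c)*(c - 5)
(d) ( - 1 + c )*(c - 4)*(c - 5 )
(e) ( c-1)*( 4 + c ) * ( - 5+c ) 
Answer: e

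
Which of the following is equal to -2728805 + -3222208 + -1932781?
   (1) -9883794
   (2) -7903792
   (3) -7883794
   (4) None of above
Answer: 3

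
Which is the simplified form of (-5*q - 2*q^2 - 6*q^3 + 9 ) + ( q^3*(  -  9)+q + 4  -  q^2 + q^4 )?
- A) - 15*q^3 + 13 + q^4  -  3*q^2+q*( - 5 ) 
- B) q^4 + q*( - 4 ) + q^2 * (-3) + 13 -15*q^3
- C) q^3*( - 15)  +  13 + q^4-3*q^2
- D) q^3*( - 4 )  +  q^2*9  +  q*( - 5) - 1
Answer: B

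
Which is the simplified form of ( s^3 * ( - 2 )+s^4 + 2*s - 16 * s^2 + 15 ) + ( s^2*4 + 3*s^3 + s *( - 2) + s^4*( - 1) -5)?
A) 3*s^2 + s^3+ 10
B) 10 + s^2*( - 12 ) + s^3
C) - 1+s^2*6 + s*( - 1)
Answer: B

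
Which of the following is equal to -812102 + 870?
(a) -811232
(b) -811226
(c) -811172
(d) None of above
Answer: a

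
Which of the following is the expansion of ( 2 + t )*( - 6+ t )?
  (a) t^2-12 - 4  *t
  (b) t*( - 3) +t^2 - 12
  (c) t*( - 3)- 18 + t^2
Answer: a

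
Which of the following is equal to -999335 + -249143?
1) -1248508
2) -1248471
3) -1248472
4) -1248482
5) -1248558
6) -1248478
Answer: 6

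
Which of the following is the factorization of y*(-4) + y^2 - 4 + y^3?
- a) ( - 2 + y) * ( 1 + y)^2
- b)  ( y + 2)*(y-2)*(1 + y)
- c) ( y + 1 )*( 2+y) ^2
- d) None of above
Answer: b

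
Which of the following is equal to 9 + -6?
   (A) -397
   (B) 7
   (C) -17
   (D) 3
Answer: D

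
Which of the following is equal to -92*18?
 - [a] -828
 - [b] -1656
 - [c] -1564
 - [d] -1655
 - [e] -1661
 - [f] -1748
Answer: b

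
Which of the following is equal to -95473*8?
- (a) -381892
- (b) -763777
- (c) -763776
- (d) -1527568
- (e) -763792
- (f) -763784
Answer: f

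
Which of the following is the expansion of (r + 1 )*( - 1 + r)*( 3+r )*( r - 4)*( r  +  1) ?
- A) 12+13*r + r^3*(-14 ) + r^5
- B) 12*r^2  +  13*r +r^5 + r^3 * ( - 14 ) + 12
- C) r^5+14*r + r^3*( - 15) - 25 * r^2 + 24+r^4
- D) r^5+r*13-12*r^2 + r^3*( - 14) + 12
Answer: D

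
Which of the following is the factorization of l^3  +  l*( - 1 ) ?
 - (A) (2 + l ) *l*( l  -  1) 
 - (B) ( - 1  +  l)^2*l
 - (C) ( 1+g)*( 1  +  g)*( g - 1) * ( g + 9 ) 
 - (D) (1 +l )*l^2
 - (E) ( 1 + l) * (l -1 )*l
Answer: E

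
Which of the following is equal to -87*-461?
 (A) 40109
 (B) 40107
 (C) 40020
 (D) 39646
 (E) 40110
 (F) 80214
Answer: B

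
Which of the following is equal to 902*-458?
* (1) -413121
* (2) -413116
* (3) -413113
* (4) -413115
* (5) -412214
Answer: 2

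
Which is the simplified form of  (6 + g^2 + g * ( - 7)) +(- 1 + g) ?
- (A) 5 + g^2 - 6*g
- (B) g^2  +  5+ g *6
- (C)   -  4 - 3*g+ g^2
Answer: A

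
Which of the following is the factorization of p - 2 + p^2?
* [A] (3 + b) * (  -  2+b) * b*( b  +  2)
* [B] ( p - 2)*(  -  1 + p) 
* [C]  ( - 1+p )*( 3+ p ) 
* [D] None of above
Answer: D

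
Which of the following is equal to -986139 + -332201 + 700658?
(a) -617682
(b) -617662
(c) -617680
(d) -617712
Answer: a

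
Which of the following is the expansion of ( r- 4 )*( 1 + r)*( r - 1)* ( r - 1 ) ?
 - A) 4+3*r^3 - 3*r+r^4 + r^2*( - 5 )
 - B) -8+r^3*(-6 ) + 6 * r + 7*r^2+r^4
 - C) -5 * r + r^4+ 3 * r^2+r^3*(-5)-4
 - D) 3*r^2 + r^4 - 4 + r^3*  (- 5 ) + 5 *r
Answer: D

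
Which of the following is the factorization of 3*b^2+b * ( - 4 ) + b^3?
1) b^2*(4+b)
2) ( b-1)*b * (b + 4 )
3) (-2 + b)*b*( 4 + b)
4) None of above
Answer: 2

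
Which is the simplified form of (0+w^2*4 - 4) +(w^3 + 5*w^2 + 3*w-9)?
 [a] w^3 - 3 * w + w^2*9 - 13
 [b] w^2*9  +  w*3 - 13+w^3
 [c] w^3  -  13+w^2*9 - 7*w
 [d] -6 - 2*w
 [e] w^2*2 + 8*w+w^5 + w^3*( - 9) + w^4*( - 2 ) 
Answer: b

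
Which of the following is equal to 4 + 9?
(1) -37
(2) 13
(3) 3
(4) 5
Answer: 2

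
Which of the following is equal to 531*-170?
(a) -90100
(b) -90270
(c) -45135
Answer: b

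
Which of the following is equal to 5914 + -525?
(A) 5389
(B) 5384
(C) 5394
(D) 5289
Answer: A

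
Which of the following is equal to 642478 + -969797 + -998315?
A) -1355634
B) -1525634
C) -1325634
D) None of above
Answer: C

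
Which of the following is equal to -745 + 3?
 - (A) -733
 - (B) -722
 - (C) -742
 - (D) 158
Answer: C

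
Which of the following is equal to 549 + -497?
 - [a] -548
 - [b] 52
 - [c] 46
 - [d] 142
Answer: b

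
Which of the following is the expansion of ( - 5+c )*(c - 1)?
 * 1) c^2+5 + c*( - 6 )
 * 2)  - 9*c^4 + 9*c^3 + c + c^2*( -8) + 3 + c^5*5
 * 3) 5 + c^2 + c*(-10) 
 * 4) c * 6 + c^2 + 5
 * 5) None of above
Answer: 1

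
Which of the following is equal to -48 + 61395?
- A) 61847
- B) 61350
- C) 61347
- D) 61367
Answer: C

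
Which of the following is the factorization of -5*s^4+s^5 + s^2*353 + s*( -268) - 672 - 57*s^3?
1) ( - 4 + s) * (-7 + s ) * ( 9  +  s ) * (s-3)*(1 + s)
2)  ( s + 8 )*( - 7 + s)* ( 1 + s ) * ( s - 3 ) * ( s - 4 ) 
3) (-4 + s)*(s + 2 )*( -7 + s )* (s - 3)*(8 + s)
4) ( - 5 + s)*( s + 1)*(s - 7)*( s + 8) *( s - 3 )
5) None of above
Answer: 2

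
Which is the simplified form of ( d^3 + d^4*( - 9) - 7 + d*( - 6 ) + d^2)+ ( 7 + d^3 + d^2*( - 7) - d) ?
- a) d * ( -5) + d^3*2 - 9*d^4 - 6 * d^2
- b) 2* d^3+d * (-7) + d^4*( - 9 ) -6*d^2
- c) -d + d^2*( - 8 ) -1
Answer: b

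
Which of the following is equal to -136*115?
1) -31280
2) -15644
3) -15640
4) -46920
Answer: 3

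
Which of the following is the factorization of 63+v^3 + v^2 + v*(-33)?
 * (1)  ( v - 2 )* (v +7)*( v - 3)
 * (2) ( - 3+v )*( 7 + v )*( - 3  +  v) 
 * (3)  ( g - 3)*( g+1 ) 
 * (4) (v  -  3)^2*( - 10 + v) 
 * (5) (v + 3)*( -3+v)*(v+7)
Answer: 2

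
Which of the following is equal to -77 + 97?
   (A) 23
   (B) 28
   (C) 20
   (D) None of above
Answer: C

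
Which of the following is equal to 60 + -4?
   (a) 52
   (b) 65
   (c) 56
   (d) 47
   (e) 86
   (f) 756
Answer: c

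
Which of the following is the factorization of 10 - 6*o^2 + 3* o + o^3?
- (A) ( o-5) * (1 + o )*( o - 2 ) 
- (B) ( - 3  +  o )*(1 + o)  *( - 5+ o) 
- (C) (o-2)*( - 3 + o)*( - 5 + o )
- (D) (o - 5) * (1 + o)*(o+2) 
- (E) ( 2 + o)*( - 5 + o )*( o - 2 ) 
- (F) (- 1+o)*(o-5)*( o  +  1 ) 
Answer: A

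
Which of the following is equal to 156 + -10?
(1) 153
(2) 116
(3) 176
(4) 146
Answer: 4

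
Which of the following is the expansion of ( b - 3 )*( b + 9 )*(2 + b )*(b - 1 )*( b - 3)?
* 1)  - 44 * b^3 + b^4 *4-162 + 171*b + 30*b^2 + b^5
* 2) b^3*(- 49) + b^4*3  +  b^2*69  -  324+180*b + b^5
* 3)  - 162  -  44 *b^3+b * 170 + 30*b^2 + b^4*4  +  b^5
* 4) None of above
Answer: 1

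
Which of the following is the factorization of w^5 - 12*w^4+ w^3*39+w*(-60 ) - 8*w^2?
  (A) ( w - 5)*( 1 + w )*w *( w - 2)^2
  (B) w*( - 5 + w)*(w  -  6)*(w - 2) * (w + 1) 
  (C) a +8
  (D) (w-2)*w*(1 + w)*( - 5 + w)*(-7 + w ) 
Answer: B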